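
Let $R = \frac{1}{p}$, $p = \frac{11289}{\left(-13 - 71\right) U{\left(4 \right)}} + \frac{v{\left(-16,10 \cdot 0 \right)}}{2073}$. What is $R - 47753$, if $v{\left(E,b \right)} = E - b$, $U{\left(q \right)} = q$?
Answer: $- \frac{372592584899}{7802491} \approx -47753.0$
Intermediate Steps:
$p = - \frac{7802491}{232176}$ ($p = \frac{11289}{\left(-13 - 71\right) 4} + \frac{-16 - 10 \cdot 0}{2073} = \frac{11289}{\left(-84\right) 4} + \left(-16 - 0\right) \frac{1}{2073} = \frac{11289}{-336} + \left(-16 + 0\right) \frac{1}{2073} = 11289 \left(- \frac{1}{336}\right) - \frac{16}{2073} = - \frac{3763}{112} - \frac{16}{2073} = - \frac{7802491}{232176} \approx -33.606$)
$R = - \frac{232176}{7802491}$ ($R = \frac{1}{- \frac{7802491}{232176}} = - \frac{232176}{7802491} \approx -0.029757$)
$R - 47753 = - \frac{232176}{7802491} - 47753 = - \frac{372592584899}{7802491}$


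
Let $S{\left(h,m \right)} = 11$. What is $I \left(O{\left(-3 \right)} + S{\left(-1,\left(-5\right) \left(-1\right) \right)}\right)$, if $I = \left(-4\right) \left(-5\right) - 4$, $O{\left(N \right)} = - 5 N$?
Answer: $416$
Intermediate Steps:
$I = 16$ ($I = 20 - 4 = 16$)
$I \left(O{\left(-3 \right)} + S{\left(-1,\left(-5\right) \left(-1\right) \right)}\right) = 16 \left(\left(-5\right) \left(-3\right) + 11\right) = 16 \left(15 + 11\right) = 16 \cdot 26 = 416$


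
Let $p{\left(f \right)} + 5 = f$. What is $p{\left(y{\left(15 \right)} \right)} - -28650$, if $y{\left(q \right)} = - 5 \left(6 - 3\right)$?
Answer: $28630$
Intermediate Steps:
$y{\left(q \right)} = -15$ ($y{\left(q \right)} = \left(-5\right) 3 = -15$)
$p{\left(f \right)} = -5 + f$
$p{\left(y{\left(15 \right)} \right)} - -28650 = \left(-5 - 15\right) - -28650 = -20 + 28650 = 28630$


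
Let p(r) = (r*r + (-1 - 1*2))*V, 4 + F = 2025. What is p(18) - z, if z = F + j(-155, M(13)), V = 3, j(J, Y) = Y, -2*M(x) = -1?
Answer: -2117/2 ≈ -1058.5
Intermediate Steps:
M(x) = ½ (M(x) = -½*(-1) = ½)
F = 2021 (F = -4 + 2025 = 2021)
p(r) = -9 + 3*r² (p(r) = (r*r + (-1 - 1*2))*3 = (r² + (-1 - 2))*3 = (r² - 3)*3 = (-3 + r²)*3 = -9 + 3*r²)
z = 4043/2 (z = 2021 + ½ = 4043/2 ≈ 2021.5)
p(18) - z = (-9 + 3*18²) - 1*4043/2 = (-9 + 3*324) - 4043/2 = (-9 + 972) - 4043/2 = 963 - 4043/2 = -2117/2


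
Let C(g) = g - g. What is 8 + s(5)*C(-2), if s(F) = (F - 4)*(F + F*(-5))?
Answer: 8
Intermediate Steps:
C(g) = 0
s(F) = -4*F*(-4 + F) (s(F) = (-4 + F)*(F - 5*F) = (-4 + F)*(-4*F) = -4*F*(-4 + F))
8 + s(5)*C(-2) = 8 + (4*5*(4 - 1*5))*0 = 8 + (4*5*(4 - 5))*0 = 8 + (4*5*(-1))*0 = 8 - 20*0 = 8 + 0 = 8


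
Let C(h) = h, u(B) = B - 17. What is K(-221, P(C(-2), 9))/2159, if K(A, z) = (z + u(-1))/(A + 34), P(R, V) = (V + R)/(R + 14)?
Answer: 19/440436 ≈ 4.3139e-5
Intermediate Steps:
u(B) = -17 + B
P(R, V) = (R + V)/(14 + R)
K(A, z) = (-18 + z)/(34 + A) (K(A, z) = (z + (-17 - 1))/(A + 34) = (z - 18)/(34 + A) = (-18 + z)/(34 + A))
K(-221, P(C(-2), 9))/2159 = ((-18 + (-2 + 9)/(14 - 2))/(34 - 221))/2159 = ((-18 + 7/12)/(-187))*(1/2159) = -(-18 + (1/12)*7)/187*(1/2159) = -(-18 + 7/12)/187*(1/2159) = -1/187*(-209/12)*(1/2159) = (19/204)*(1/2159) = 19/440436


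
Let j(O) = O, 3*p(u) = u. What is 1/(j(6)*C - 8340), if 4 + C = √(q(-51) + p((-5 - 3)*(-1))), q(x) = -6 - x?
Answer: -697/5829565 - √429/34977390 ≈ -0.00012016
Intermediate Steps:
p(u) = u/3
C = -4 + √429/3 (C = -4 + √((-6 - 1*(-51)) + ((-5 - 3)*(-1))/3) = -4 + √((-6 + 51) + (-8*(-1))/3) = -4 + √(45 + (⅓)*8) = -4 + √(45 + 8/3) = -4 + √(143/3) = -4 + √429/3 ≈ 2.9041)
1/(j(6)*C - 8340) = 1/(6*(-4 + √429/3) - 8340) = 1/((-24 + 2*√429) - 8340) = 1/(-8364 + 2*√429)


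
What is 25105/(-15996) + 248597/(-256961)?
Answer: -10427563517/4110348156 ≈ -2.5369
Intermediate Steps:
25105/(-15996) + 248597/(-256961) = 25105*(-1/15996) + 248597*(-1/256961) = -25105/15996 - 248597/256961 = -10427563517/4110348156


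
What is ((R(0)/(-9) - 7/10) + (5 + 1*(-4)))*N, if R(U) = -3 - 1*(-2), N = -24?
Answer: -148/15 ≈ -9.8667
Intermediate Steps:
R(U) = -1 (R(U) = -3 + 2 = -1)
((R(0)/(-9) - 7/10) + (5 + 1*(-4)))*N = ((-1/(-9) - 7/10) + (5 + 1*(-4)))*(-24) = ((-1*(-⅑) - 7*⅒) + (5 - 4))*(-24) = ((⅑ - 7/10) + 1)*(-24) = (-53/90 + 1)*(-24) = (37/90)*(-24) = -148/15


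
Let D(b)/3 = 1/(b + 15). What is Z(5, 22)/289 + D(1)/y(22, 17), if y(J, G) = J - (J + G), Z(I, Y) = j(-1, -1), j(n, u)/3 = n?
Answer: -99/4624 ≈ -0.021410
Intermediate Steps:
j(n, u) = 3*n
D(b) = 3/(15 + b) (D(b) = 3/(b + 15) = 3/(15 + b))
Z(I, Y) = -3 (Z(I, Y) = 3*(-1) = -3)
y(J, G) = -G (y(J, G) = J - (G + J) = J + (-G - J) = -G)
Z(5, 22)/289 + D(1)/y(22, 17) = -3/289 + (3/(15 + 1))/((-1*17)) = -3*1/289 + (3/16)/(-17) = -3/289 + (3*(1/16))*(-1/17) = -3/289 + (3/16)*(-1/17) = -3/289 - 3/272 = -99/4624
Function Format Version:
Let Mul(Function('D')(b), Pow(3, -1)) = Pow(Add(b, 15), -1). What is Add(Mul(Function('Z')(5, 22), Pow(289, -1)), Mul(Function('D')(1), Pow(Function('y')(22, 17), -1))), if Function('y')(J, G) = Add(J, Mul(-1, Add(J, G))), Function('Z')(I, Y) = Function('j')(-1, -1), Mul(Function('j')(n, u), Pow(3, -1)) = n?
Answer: Rational(-99, 4624) ≈ -0.021410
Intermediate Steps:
Function('j')(n, u) = Mul(3, n)
Function('D')(b) = Mul(3, Pow(Add(15, b), -1)) (Function('D')(b) = Mul(3, Pow(Add(b, 15), -1)) = Mul(3, Pow(Add(15, b), -1)))
Function('Z')(I, Y) = -3 (Function('Z')(I, Y) = Mul(3, -1) = -3)
Function('y')(J, G) = Mul(-1, G) (Function('y')(J, G) = Add(J, Mul(-1, Add(G, J))) = Add(J, Add(Mul(-1, G), Mul(-1, J))) = Mul(-1, G))
Add(Mul(Function('Z')(5, 22), Pow(289, -1)), Mul(Function('D')(1), Pow(Function('y')(22, 17), -1))) = Add(Mul(-3, Pow(289, -1)), Mul(Mul(3, Pow(Add(15, 1), -1)), Pow(Mul(-1, 17), -1))) = Add(Mul(-3, Rational(1, 289)), Mul(Mul(3, Pow(16, -1)), Pow(-17, -1))) = Add(Rational(-3, 289), Mul(Mul(3, Rational(1, 16)), Rational(-1, 17))) = Add(Rational(-3, 289), Mul(Rational(3, 16), Rational(-1, 17))) = Add(Rational(-3, 289), Rational(-3, 272)) = Rational(-99, 4624)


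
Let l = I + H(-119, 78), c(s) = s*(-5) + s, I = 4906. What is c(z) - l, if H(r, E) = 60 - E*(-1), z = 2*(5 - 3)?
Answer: -5060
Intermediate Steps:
z = 4 (z = 2*2 = 4)
c(s) = -4*s (c(s) = -5*s + s = -4*s)
H(r, E) = 60 + E (H(r, E) = 60 - (-1)*E = 60 + E)
l = 5044 (l = 4906 + (60 + 78) = 4906 + 138 = 5044)
c(z) - l = -4*4 - 1*5044 = -16 - 5044 = -5060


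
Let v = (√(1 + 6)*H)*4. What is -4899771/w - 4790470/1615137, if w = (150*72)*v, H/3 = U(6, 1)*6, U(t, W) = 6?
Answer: -4790470/1615137 - 60491*√7/403200 ≈ -3.3629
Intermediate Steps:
H = 108 (H = 3*(6*6) = 3*36 = 108)
v = 432*√7 (v = (√(1 + 6)*108)*4 = (√7*108)*4 = (108*√7)*4 = 432*√7 ≈ 1143.0)
w = 4665600*√7 (w = (150*72)*(432*√7) = 10800*(432*√7) = 4665600*√7 ≈ 1.2344e+7)
-4899771/w - 4790470/1615137 = -4899771*√7/32659200 - 4790470/1615137 = -60491*√7/403200 - 4790470*1/1615137 = -60491*√7/403200 - 4790470/1615137 = -4790470/1615137 - 60491*√7/403200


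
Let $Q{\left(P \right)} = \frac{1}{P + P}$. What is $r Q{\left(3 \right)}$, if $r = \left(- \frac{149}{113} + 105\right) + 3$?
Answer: $\frac{12055}{678} \approx 17.78$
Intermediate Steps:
$Q{\left(P \right)} = \frac{1}{2 P}$
$r = \frac{12055}{113}$ ($r = \left(\left(-149\right) \frac{1}{113} + 105\right) + 3 = \left(- \frac{149}{113} + 105\right) + 3 = \frac{11716}{113} + 3 = \frac{12055}{113} \approx 106.68$)
$r Q{\left(3 \right)} = \frac{12055 \frac{1}{2 \cdot 3}}{113} = \frac{12055 \cdot \frac{1}{2} \cdot \frac{1}{3}}{113} = \frac{12055}{113} \cdot \frac{1}{6} = \frac{12055}{678}$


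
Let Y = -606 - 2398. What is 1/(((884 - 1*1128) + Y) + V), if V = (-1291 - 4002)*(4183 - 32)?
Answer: -1/21974491 ≈ -4.5507e-8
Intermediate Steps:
Y = -3004
V = -21971243 (V = -5293*4151 = -21971243)
1/(((884 - 1*1128) + Y) + V) = 1/(((884 - 1*1128) - 3004) - 21971243) = 1/(((884 - 1128) - 3004) - 21971243) = 1/((-244 - 3004) - 21971243) = 1/(-3248 - 21971243) = 1/(-21974491) = -1/21974491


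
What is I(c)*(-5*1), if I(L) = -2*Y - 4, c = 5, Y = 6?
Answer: 80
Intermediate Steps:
I(L) = -16 (I(L) = -2*6 - 4 = -12 - 4 = -16)
I(c)*(-5*1) = -(-80) = -16*(-5) = 80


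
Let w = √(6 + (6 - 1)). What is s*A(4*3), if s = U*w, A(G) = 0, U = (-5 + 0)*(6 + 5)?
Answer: 0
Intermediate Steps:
U = -55 (U = -5*11 = -55)
w = √11 (w = √(6 + 5) = √11 ≈ 3.3166)
s = -55*√11 ≈ -182.41
s*A(4*3) = -55*√11*0 = 0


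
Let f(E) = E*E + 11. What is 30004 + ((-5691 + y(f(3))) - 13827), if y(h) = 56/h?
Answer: 52444/5 ≈ 10489.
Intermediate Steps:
f(E) = 11 + E**2 (f(E) = E**2 + 11 = 11 + E**2)
30004 + ((-5691 + y(f(3))) - 13827) = 30004 + ((-5691 + 56/(11 + 3**2)) - 13827) = 30004 + ((-5691 + 56/(11 + 9)) - 13827) = 30004 + ((-5691 + 56/20) - 13827) = 30004 + ((-5691 + 56*(1/20)) - 13827) = 30004 + ((-5691 + 14/5) - 13827) = 30004 + (-28441/5 - 13827) = 30004 - 97576/5 = 52444/5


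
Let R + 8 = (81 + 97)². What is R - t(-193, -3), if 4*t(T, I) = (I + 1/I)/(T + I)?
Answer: 37250971/1176 ≈ 31676.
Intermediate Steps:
t(T, I) = (I + 1/I)/(4*(I + T)) (t(T, I) = ((I + 1/I)/(T + I))/4 = ((I + 1/I)/(I + T))/4 = (I + 1/I)/(4*(I + T)))
R = 31676 (R = -8 + (81 + 97)² = -8 + 178² = -8 + 31684 = 31676)
R - t(-193, -3) = 31676 - (1 + (-3)²)/(4*(-3)*(-3 - 193)) = 31676 - (-1)*(1 + 9)/(4*3*(-196)) = 31676 - (-1)*(-1)*10/(4*3*196) = 31676 - 1*5/1176 = 31676 - 5/1176 = 37250971/1176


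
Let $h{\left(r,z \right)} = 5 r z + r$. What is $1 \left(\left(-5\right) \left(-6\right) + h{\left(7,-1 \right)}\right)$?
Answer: $2$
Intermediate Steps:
$h{\left(r,z \right)} = r + 5 r z$ ($h{\left(r,z \right)} = 5 r z + r = r + 5 r z$)
$1 \left(\left(-5\right) \left(-6\right) + h{\left(7,-1 \right)}\right) = 1 \left(\left(-5\right) \left(-6\right) + 7 \left(1 + 5 \left(-1\right)\right)\right) = 1 \left(30 + 7 \left(1 - 5\right)\right) = 1 \left(30 + 7 \left(-4\right)\right) = 1 \left(30 - 28\right) = 1 \cdot 2 = 2$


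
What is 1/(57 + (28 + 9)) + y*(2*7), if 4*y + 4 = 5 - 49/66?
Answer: 5659/6204 ≈ 0.91215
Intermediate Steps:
y = 17/264 (y = -1 + (5 - 49/66)/4 = -1 + (1/4)*(281/66) = -1 + 281/264 = 17/264 ≈ 0.064394)
1/(57 + (28 + 9)) + y*(2*7) = 1/(57 + (28 + 9)) + 17*(2*7)/264 = 1/(57 + 37) + (17/264)*14 = 1/94 + 119/132 = 5659/6204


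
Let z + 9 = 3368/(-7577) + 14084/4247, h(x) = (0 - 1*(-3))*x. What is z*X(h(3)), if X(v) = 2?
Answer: -394410198/32179519 ≈ -12.257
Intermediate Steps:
h(x) = 3*x (h(x) = (0 + 3)*x = 3*x)
z = -197205099/32179519 (z = -9 + (3368/(-7577) + 14084/4247) = -9 + (3368*(-1/7577) + 14084*(1/4247)) = -9 + (-3368/7577 + 14084/4247) = -9 + 92410572/32179519 = -197205099/32179519 ≈ -6.1283)
z*X(h(3)) = -197205099/32179519*2 = -394410198/32179519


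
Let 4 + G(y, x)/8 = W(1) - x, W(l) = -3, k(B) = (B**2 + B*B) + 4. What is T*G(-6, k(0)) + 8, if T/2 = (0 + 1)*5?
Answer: -872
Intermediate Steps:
k(B) = 4 + 2*B**2 (k(B) = (B**2 + B**2) + 4 = 2*B**2 + 4 = 4 + 2*B**2)
T = 10 (T = 2*((0 + 1)*5) = 2*(1*5) = 2*5 = 10)
G(y, x) = -56 - 8*x (G(y, x) = -32 + 8*(-3 - x) = -32 + (-24 - 8*x) = -56 - 8*x)
T*G(-6, k(0)) + 8 = 10*(-56 - 8*(4 + 2*0**2)) + 8 = 10*(-56 - 8*(4 + 2*0)) + 8 = 10*(-56 - 8*(4 + 0)) + 8 = 10*(-56 - 8*4) + 8 = 10*(-56 - 32) + 8 = 10*(-88) + 8 = -880 + 8 = -872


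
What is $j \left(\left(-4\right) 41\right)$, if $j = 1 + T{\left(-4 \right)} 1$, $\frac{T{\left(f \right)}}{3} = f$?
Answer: $1804$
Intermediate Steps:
$T{\left(f \right)} = 3 f$
$j = -11$ ($j = 1 + 3 \left(-4\right) 1 = 1 - 12 = -11$)
$j \left(\left(-4\right) 41\right) = - 11 \left(\left(-4\right) 41\right) = \left(-11\right) \left(-164\right) = 1804$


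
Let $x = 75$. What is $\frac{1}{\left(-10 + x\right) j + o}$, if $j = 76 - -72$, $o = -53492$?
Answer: $- \frac{1}{43872} \approx -2.2794 \cdot 10^{-5}$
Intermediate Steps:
$j = 148$ ($j = 76 + 72 = 148$)
$\frac{1}{\left(-10 + x\right) j + o} = \frac{1}{\left(-10 + 75\right) 148 - 53492} = \frac{1}{65 \cdot 148 - 53492} = \frac{1}{9620 - 53492} = \frac{1}{-43872} = - \frac{1}{43872}$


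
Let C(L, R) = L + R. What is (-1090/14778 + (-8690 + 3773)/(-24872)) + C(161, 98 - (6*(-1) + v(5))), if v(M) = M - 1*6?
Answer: 48908045801/183779208 ≈ 266.12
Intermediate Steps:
v(M) = -6 + M (v(M) = M - 6 = -6 + M)
(-1090/14778 + (-8690 + 3773)/(-24872)) + C(161, 98 - (6*(-1) + v(5))) = (-1090/14778 + (-8690 + 3773)/(-24872)) + (161 + (98 - (6*(-1) + (-6 + 5)))) = (-1090*1/14778 - 4917*(-1/24872)) + (161 + (98 - (-6 - 1))) = (-545/7389 + 4917/24872) + (161 + (98 - 1*(-7))) = 22776473/183779208 + (161 + (98 + 7)) = 22776473/183779208 + (161 + 105) = 22776473/183779208 + 266 = 48908045801/183779208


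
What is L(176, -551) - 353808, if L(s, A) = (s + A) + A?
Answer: -354734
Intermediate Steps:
L(s, A) = s + 2*A (L(s, A) = (A + s) + A = s + 2*A)
L(176, -551) - 353808 = (176 + 2*(-551)) - 353808 = (176 - 1102) - 353808 = -926 - 353808 = -354734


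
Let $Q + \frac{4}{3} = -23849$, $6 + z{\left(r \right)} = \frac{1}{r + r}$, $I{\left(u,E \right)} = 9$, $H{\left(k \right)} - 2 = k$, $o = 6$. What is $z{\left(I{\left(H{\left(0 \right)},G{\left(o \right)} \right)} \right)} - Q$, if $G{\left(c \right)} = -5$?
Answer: $\frac{429199}{18} \approx 23844.0$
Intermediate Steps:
$H{\left(k \right)} = 2 + k$
$z{\left(r \right)} = -6 + \frac{1}{2 r}$ ($z{\left(r \right)} = -6 + \frac{1}{r + r} = -6 + \frac{1}{2 r}$)
$Q = - \frac{71551}{3}$ ($Q = - \frac{4}{3} - 23849 = - \frac{71551}{3} \approx -23850.0$)
$z{\left(I{\left(H{\left(0 \right)},G{\left(o \right)} \right)} \right)} - Q = \left(-6 + \frac{1}{2 \cdot 9}\right) - - \frac{71551}{3} = \left(-6 + \frac{1}{2} \cdot \frac{1}{9}\right) + \frac{71551}{3} = \left(-6 + \frac{1}{18}\right) + \frac{71551}{3} = - \frac{107}{18} + \frac{71551}{3} = \frac{429199}{18}$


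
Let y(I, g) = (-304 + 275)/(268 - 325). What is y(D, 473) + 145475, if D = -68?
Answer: 8292104/57 ≈ 1.4548e+5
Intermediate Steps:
y(I, g) = 29/57 (y(I, g) = -29/(-57) = -29*(-1/57) = 29/57)
y(D, 473) + 145475 = 29/57 + 145475 = 8292104/57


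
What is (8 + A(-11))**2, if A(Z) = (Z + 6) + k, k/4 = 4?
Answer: 361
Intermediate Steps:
k = 16 (k = 4*4 = 16)
A(Z) = 22 + Z (A(Z) = (Z + 6) + 16 = (6 + Z) + 16 = 22 + Z)
(8 + A(-11))**2 = (8 + (22 - 11))**2 = (8 + 11)**2 = 19**2 = 361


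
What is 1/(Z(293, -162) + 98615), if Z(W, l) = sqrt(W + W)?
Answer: 98615/9724917639 - sqrt(586)/9724917639 ≈ 1.0138e-5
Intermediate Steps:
Z(W, l) = sqrt(2)*sqrt(W) (Z(W, l) = sqrt(2*W) = sqrt(2)*sqrt(W))
1/(Z(293, -162) + 98615) = 1/(sqrt(2)*sqrt(293) + 98615) = 1/(sqrt(586) + 98615) = 1/(98615 + sqrt(586))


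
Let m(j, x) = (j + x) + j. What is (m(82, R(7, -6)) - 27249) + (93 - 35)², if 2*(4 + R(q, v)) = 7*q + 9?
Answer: -23696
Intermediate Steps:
R(q, v) = ½ + 7*q/2 (R(q, v) = -4 + (7*q + 9)/2 = -4 + (9 + 7*q)/2 = -4 + (9/2 + 7*q/2) = ½ + 7*q/2)
m(j, x) = x + 2*j
(m(82, R(7, -6)) - 27249) + (93 - 35)² = (((½ + (7/2)*7) + 2*82) - 27249) + (93 - 35)² = (((½ + 49/2) + 164) - 27249) + 58² = ((25 + 164) - 27249) + 3364 = (189 - 27249) + 3364 = -27060 + 3364 = -23696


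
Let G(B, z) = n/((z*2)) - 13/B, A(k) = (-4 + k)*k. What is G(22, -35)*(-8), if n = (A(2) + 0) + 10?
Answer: 2084/385 ≈ 5.4130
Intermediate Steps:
A(k) = k*(-4 + k)
n = 6 (n = (2*(-4 + 2) + 0) + 10 = (2*(-2) + 0) + 10 = (-4 + 0) + 10 = -4 + 10 = 6)
G(B, z) = -13/B + 3/z (G(B, z) = 6/((z*2)) - 13/B = 6/((2*z)) - 13/B = 6*(1/(2*z)) - 13/B = 3/z - 13/B = -13/B + 3/z)
G(22, -35)*(-8) = (-13/22 + 3/(-35))*(-8) = (-13*1/22 + 3*(-1/35))*(-8) = (-13/22 - 3/35)*(-8) = -521/770*(-8) = 2084/385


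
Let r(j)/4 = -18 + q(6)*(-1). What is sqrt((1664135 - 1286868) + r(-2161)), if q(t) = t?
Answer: sqrt(377171) ≈ 614.14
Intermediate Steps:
r(j) = -96 (r(j) = 4*(-18 + 6*(-1)) = 4*(-18 - 6) = 4*(-24) = -96)
sqrt((1664135 - 1286868) + r(-2161)) = sqrt((1664135 - 1286868) - 96) = sqrt(377267 - 96) = sqrt(377171)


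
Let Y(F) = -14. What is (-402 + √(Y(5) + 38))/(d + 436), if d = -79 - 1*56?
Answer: -402/301 + 2*√6/301 ≈ -1.3193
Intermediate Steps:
d = -135 (d = -79 - 56 = -135)
(-402 + √(Y(5) + 38))/(d + 436) = (-402 + √(-14 + 38))/(-135 + 436) = (-402 + √24)/301 = (-402 + 2*√6)*(1/301) = -402/301 + 2*√6/301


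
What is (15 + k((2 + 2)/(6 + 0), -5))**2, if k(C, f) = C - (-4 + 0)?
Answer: 3481/9 ≈ 386.78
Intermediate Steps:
k(C, f) = 4 + C (k(C, f) = C - 1*(-4) = C + 4 = 4 + C)
(15 + k((2 + 2)/(6 + 0), -5))**2 = (15 + (4 + (2 + 2)/(6 + 0)))**2 = (15 + (4 + 4/6))**2 = (15 + (4 + 4*(1/6)))**2 = (15 + (4 + 2/3))**2 = (15 + 14/3)**2 = (59/3)**2 = 3481/9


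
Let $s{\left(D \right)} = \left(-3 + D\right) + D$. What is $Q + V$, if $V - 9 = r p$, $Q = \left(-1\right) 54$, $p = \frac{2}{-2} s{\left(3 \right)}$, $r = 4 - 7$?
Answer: $-36$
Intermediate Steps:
$r = -3$ ($r = 4 - 7 = -3$)
$s{\left(D \right)} = -3 + 2 D$
$p = -3$ ($p = \frac{2}{-2} \left(-3 + 2 \cdot 3\right) = 2 \left(- \frac{1}{2}\right) \left(-3 + 6\right) = \left(-1\right) 3 = -3$)
$Q = -54$
$V = 18$ ($V = 9 - -9 = 9 + 9 = 18$)
$Q + V = -54 + 18 = -36$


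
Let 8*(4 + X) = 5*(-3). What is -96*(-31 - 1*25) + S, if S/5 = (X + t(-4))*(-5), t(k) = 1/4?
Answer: 44133/8 ≈ 5516.6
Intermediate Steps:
t(k) = ¼
X = -47/8 (X = -4 + (5*(-3))/8 = -4 + (⅛)*(-15) = -4 - 15/8 = -47/8 ≈ -5.8750)
S = 1125/8 (S = 5*((-47/8 + ¼)*(-5)) = 5*(-45/8*(-5)) = 5*(225/8) = 1125/8 ≈ 140.63)
-96*(-31 - 1*25) + S = -96*(-31 - 1*25) + 1125/8 = -96*(-31 - 25) + 1125/8 = -96*(-56) + 1125/8 = 5376 + 1125/8 = 44133/8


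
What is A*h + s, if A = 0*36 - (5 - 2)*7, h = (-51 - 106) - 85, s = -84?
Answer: 4998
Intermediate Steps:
h = -242 (h = -157 - 85 = -242)
A = -21 (A = 0 - 3*7 = 0 - 1*21 = 0 - 21 = -21)
A*h + s = -21*(-242) - 84 = 5082 - 84 = 4998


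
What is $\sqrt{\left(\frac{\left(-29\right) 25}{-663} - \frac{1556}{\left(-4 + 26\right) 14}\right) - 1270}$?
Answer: $\frac{2 i \sqrt{830049082863}}{51051} \approx 35.693 i$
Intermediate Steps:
$\sqrt{\left(\frac{\left(-29\right) 25}{-663} - \frac{1556}{\left(-4 + 26\right) 14}\right) - 1270} = \sqrt{\left(\left(-725\right) \left(- \frac{1}{663}\right) - \frac{1556}{22 \cdot 14}\right) - 1270} = \sqrt{\left(\frac{725}{663} - \frac{1556}{308}\right) - 1270} = \sqrt{\left(\frac{725}{663} - \frac{389}{77}\right) - 1270} = \sqrt{- \frac{202082}{51051} - 1270} = \sqrt{- \frac{65036852}{51051}} = \frac{2 i \sqrt{830049082863}}{51051}$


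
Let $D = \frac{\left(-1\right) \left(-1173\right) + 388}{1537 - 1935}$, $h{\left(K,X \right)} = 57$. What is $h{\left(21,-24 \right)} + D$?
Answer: $\frac{21125}{398} \approx 53.078$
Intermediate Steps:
$D = - \frac{1561}{398}$ ($D = \frac{1173 + 388}{-398} = 1561 \left(- \frac{1}{398}\right) = - \frac{1561}{398} \approx -3.9221$)
$h{\left(21,-24 \right)} + D = 57 - \frac{1561}{398} = \frac{21125}{398}$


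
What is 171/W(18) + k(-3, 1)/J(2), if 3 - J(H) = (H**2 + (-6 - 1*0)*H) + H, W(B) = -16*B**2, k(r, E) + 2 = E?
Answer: -83/576 ≈ -0.14410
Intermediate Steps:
k(r, E) = -2 + E
J(H) = 3 - H**2 + 5*H (J(H) = 3 - ((H**2 + (-6 - 1*0)*H) + H) = 3 - ((H**2 + (-6 + 0)*H) + H) = 3 - ((H**2 - 6*H) + H) = 3 - (H**2 - 5*H) = 3 + (-H**2 + 5*H) = 3 - H**2 + 5*H)
171/W(18) + k(-3, 1)/J(2) = 171/((-16*18**2)) + (-2 + 1)/(3 - 1*2**2 + 5*2) = 171/((-16*324)) - 1/(3 - 1*4 + 10) = 171/(-5184) - 1/(3 - 4 + 10) = 171*(-1/5184) - 1/9 = -19/576 - 1*1/9 = -19/576 - 1/9 = -83/576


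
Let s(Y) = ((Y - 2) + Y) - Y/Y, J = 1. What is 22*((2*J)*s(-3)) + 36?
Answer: -360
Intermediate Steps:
s(Y) = -3 + 2*Y (s(Y) = ((-2 + Y) + Y) - 1*1 = (-2 + 2*Y) - 1 = -3 + 2*Y)
22*((2*J)*s(-3)) + 36 = 22*((2*1)*(-3 + 2*(-3))) + 36 = 22*(2*(-3 - 6)) + 36 = 22*(2*(-9)) + 36 = 22*(-18) + 36 = -396 + 36 = -360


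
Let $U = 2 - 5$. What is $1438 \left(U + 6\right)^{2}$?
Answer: $12942$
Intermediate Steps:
$U = -3$ ($U = 2 - 5 = -3$)
$1438 \left(U + 6\right)^{2} = 1438 \left(-3 + 6\right)^{2} = 1438 \cdot 3^{2} = 1438 \cdot 9 = 12942$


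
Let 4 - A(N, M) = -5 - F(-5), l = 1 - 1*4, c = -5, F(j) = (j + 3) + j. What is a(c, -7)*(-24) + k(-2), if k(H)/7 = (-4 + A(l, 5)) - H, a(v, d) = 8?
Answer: -192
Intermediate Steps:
F(j) = 3 + 2*j (F(j) = (3 + j) + j = 3 + 2*j)
l = -3 (l = 1 - 4 = -3)
A(N, M) = 2 (A(N, M) = 4 - (-5 - (3 + 2*(-5))) = 4 - (-5 - (3 - 10)) = 4 - (-5 - 1*(-7)) = 4 - (-5 + 7) = 4 - 1*2 = 4 - 2 = 2)
k(H) = -14 - 7*H (k(H) = 7*((-4 + 2) - H) = 7*(-2 - H) = -14 - 7*H)
a(c, -7)*(-24) + k(-2) = 8*(-24) + (-14 - 7*(-2)) = -192 + (-14 + 14) = -192 + 0 = -192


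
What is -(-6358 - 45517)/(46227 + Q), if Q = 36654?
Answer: 51875/82881 ≈ 0.62590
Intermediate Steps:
-(-6358 - 45517)/(46227 + Q) = -(-6358 - 45517)/(46227 + 36654) = -(-51875)/82881 = -1*(-51875/82881) = 51875/82881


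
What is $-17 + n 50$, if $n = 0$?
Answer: $-17$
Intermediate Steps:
$-17 + n 50 = -17 + 0 \cdot 50 = -17 + 0 = -17$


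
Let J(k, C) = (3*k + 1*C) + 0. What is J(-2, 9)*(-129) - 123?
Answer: -510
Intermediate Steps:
J(k, C) = C + 3*k (J(k, C) = (3*k + C) + 0 = (C + 3*k) + 0 = C + 3*k)
J(-2, 9)*(-129) - 123 = (9 + 3*(-2))*(-129) - 123 = (9 - 6)*(-129) - 123 = 3*(-129) - 123 = -387 - 123 = -510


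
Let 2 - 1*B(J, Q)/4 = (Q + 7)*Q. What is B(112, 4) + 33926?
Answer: 33758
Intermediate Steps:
B(J, Q) = 8 - 4*Q*(7 + Q) (B(J, Q) = 8 - 4*(Q + 7)*Q = 8 - 4*(7 + Q)*Q = 8 - 4*Q*(7 + Q))
B(112, 4) + 33926 = (8 - 28*4 - 4*4²) + 33926 = (8 - 112 - 4*16) + 33926 = (8 - 112 - 64) + 33926 = -168 + 33926 = 33758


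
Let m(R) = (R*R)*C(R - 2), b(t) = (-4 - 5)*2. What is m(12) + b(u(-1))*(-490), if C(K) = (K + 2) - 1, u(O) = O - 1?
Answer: 10404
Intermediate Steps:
u(O) = -1 + O
C(K) = 1 + K (C(K) = (2 + K) - 1 = 1 + K)
b(t) = -18 (b(t) = -9*2 = -18)
m(R) = R**2*(-1 + R) (m(R) = (R*R)*(1 + (R - 2)) = R**2*(1 + (-2 + R)) = R**2*(-1 + R))
m(12) + b(u(-1))*(-490) = 12**2*(-1 + 12) - 18*(-490) = 144*11 + 8820 = 1584 + 8820 = 10404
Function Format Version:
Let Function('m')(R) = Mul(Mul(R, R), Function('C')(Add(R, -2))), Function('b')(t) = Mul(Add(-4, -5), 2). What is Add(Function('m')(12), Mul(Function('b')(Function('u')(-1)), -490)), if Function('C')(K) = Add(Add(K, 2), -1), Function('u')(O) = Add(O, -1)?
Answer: 10404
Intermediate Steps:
Function('u')(O) = Add(-1, O)
Function('C')(K) = Add(1, K) (Function('C')(K) = Add(Add(2, K), -1) = Add(1, K))
Function('b')(t) = -18 (Function('b')(t) = Mul(-9, 2) = -18)
Function('m')(R) = Mul(Pow(R, 2), Add(-1, R)) (Function('m')(R) = Mul(Mul(R, R), Add(1, Add(R, -2))) = Mul(Pow(R, 2), Add(1, Add(-2, R))) = Mul(Pow(R, 2), Add(-1, R)))
Add(Function('m')(12), Mul(Function('b')(Function('u')(-1)), -490)) = Add(Mul(Pow(12, 2), Add(-1, 12)), Mul(-18, -490)) = Add(Mul(144, 11), 8820) = Add(1584, 8820) = 10404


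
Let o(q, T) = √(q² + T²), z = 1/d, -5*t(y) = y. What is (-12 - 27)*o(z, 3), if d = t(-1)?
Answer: -39*√34 ≈ -227.41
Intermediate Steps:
t(y) = -y/5
d = ⅕ (d = -⅕*(-1) = ⅕ ≈ 0.20000)
z = 5 (z = 1/(⅕) = 1*5 = 5)
o(q, T) = √(T² + q²)
(-12 - 27)*o(z, 3) = (-12 - 27)*√(3² + 5²) = -39*√(9 + 25) = -39*√34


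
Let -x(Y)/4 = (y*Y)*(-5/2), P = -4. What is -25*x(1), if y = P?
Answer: 1000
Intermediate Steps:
y = -4
x(Y) = -40*Y (x(Y) = -4*(-4*Y)*(-5/2) = -4*(-4*Y)*(-5*1/2) = -4*(-4*Y)*(-5)/2 = -40*Y)
-25*x(1) = -(-1000) = -25*(-40) = 1000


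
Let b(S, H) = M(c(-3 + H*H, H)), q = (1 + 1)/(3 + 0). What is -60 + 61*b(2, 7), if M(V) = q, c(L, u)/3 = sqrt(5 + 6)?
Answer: -58/3 ≈ -19.333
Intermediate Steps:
q = 2/3 ≈ 0.66667
c(L, u) = 3*sqrt(11) (c(L, u) = 3*sqrt(5 + 6) = 3*sqrt(11))
M(V) = 2/3
b(S, H) = 2/3
-60 + 61*b(2, 7) = -60 + 61*(2/3) = -60 + 122/3 = -58/3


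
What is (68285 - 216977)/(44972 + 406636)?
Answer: -12391/37634 ≈ -0.32925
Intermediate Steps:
(68285 - 216977)/(44972 + 406636) = -148692/451608 = -148692*1/451608 = -12391/37634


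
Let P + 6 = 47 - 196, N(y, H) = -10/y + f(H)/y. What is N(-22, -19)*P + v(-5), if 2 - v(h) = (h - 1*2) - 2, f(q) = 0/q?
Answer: -654/11 ≈ -59.455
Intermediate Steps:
f(q) = 0
N(y, H) = -10/y (N(y, H) = -10/y + 0/y = -10/y + 0 = -10/y)
P = -155 (P = -6 + (47 - 196) = -6 - 149 = -155)
v(h) = 6 - h (v(h) = 2 - ((h - 1*2) - 2) = 2 - ((h - 2) - 2) = 2 - ((-2 + h) - 2) = 2 - (-4 + h) = 2 + (4 - h) = 6 - h)
N(-22, -19)*P + v(-5) = -10/(-22)*(-155) + (6 - 1*(-5)) = -10*(-1/22)*(-155) + (6 + 5) = (5/11)*(-155) + 11 = -775/11 + 11 = -654/11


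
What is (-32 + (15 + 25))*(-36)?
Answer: -288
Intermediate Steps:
(-32 + (15 + 25))*(-36) = (-32 + 40)*(-36) = 8*(-36) = -288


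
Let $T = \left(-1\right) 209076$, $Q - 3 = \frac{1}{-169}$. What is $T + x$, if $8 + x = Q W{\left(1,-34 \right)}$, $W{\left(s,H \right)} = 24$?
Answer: $- \frac{35323052}{169} \approx -2.0901 \cdot 10^{5}$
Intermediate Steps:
$Q = \frac{506}{169}$ ($Q = 3 + \frac{1}{-169} = 3 - \frac{1}{169} = \frac{506}{169} \approx 2.9941$)
$x = \frac{10792}{169}$ ($x = -8 + \frac{506}{169} \cdot 24 = -8 + \frac{12144}{169} = \frac{10792}{169} \approx 63.858$)
$T = -209076$
$T + x = -209076 + \frac{10792}{169} = - \frac{35323052}{169}$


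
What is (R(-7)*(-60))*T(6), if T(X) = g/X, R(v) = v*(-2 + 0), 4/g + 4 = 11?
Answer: -80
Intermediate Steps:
g = 4/7 (g = 4/(-4 + 11) = 4/7 ≈ 0.57143)
R(v) = -2*v (R(v) = v*(-2) = -2*v)
T(X) = 4/(7*X)
(R(-7)*(-60))*T(6) = (-2*(-7)*(-60))*((4/7)/6) = (14*(-60))*((4/7)*(⅙)) = -840*2/21 = -80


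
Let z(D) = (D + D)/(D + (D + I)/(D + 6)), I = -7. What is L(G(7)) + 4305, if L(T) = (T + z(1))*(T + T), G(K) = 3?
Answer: 4407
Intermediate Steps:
z(D) = 2*D/(D + (-7 + D)/(6 + D)) (z(D) = (D + D)/(D + (D - 7)/(D + 6)) = (2*D)/(D + (-7 + D)/(6 + D)) = 2*D/(D + (-7 + D)/(6 + D)))
L(T) = 2*T*(14 + T) (L(T) = (T + 2*1*(6 + 1)/(-7 + 1**2 + 7*1))*(T + T) = (T + 2*1*7/(-7 + 1 + 7))*(2*T) = (T + 2*1*7/1)*(2*T) = (T + 2*1*1*7)*(2*T) = (T + 14)*(2*T) = (14 + T)*(2*T) = 2*T*(14 + T))
L(G(7)) + 4305 = 2*3*(14 + 3) + 4305 = 2*3*17 + 4305 = 102 + 4305 = 4407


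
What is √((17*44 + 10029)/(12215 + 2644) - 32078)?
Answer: 5*I*√186254771/381 ≈ 179.1*I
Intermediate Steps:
√((17*44 + 10029)/(12215 + 2644) - 32078) = √((748 + 10029)/14859 - 32078) = √(10777*(1/14859) - 32078) = √(829/1143 - 32078) = √(-36664325/1143) = 5*I*√186254771/381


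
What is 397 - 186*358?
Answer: -66191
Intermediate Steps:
397 - 186*358 = 397 - 66588 = -66191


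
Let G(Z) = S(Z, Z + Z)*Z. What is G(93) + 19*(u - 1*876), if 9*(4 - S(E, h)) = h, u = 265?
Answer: -13159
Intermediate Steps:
S(E, h) = 4 - h/9
G(Z) = Z*(4 - 2*Z/9) (G(Z) = (4 - (Z + Z)/9)*Z = (4 - 2*Z/9)*Z = Z*(4 - 2*Z/9))
G(93) + 19*(u - 1*876) = (2/9)*93*(18 - 1*93) + 19*(265 - 1*876) = (2/9)*93*(18 - 93) + 19*(265 - 876) = (2/9)*93*(-75) + 19*(-611) = -1550 - 11609 = -13159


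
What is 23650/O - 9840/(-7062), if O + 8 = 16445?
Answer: 54792730/19346349 ≈ 2.8322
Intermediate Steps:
O = 16437 (O = -8 + 16445 = 16437)
23650/O - 9840/(-7062) = 23650/16437 - 9840/(-7062) = 23650*(1/16437) - 9840*(-1/7062) = 23650/16437 + 1640/1177 = 54792730/19346349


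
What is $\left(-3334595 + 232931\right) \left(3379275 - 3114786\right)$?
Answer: $-820356009696$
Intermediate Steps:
$\left(-3334595 + 232931\right) \left(3379275 - 3114786\right) = \left(-3101664\right) 264489 = -820356009696$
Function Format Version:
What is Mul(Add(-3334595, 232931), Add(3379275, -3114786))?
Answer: -820356009696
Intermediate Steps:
Mul(Add(-3334595, 232931), Add(3379275, -3114786)) = Mul(-3101664, 264489) = -820356009696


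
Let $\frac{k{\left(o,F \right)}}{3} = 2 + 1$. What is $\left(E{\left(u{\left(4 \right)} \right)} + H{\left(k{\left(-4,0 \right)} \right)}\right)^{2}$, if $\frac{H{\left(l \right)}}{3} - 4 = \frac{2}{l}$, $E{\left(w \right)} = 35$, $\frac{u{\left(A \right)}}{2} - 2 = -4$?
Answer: $\frac{20449}{9} \approx 2272.1$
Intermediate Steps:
$k{\left(o,F \right)} = 9$ ($k{\left(o,F \right)} = 3 \left(2 + 1\right) = 3 \cdot 3 = 9$)
$u{\left(A \right)} = -4$ ($u{\left(A \right)} = 4 + 2 \left(-4\right) = 4 - 8 = -4$)
$H{\left(l \right)} = 12 + \frac{6}{l}$ ($H{\left(l \right)} = 12 + 3 \frac{2}{l} = 12 + \frac{6}{l}$)
$\left(E{\left(u{\left(4 \right)} \right)} + H{\left(k{\left(-4,0 \right)} \right)}\right)^{2} = \left(35 + \left(12 + \frac{6}{9}\right)\right)^{2} = \left(35 + \left(12 + 6 \cdot \frac{1}{9}\right)\right)^{2} = \left(35 + \left(12 + \frac{2}{3}\right)\right)^{2} = \left(35 + \frac{38}{3}\right)^{2} = \left(\frac{143}{3}\right)^{2} = \frac{20449}{9}$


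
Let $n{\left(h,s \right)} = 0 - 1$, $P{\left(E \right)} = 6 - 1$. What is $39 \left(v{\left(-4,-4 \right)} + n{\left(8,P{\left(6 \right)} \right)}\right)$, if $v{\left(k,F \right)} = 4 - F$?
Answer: $273$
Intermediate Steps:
$P{\left(E \right)} = 5$
$n{\left(h,s \right)} = -1$ ($n{\left(h,s \right)} = 0 - 1 = -1$)
$39 \left(v{\left(-4,-4 \right)} + n{\left(8,P{\left(6 \right)} \right)}\right) = 39 \left(\left(4 - -4\right) - 1\right) = 39 \left(\left(4 + 4\right) - 1\right) = 39 \left(8 - 1\right) = 39 \cdot 7 = 273$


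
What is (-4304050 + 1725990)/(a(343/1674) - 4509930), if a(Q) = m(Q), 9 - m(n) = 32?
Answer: 2578060/4509953 ≈ 0.57164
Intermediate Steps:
m(n) = -23 (m(n) = 9 - 1*32 = 9 - 32 = -23)
a(Q) = -23
(-4304050 + 1725990)/(a(343/1674) - 4509930) = (-4304050 + 1725990)/(-23 - 4509930) = -2578060/(-4509953) = -2578060*(-1/4509953) = 2578060/4509953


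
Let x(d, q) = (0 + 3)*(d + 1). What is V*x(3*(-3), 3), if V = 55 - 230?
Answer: 4200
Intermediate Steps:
x(d, q) = 3 + 3*d (x(d, q) = 3*(1 + d) = 3 + 3*d)
V = -175
V*x(3*(-3), 3) = -175*(3 + 3*(3*(-3))) = -175*(3 + 3*(-9)) = -175*(3 - 27) = -175*(-24) = 4200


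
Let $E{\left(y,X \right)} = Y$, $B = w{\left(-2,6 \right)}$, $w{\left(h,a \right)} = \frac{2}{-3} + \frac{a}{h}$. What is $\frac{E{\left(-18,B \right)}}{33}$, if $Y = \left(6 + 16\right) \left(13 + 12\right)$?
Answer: $\frac{50}{3} \approx 16.667$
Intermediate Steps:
$w{\left(h,a \right)} = - \frac{2}{3} + \frac{a}{h}$ ($w{\left(h,a \right)} = 2 \left(- \frac{1}{3}\right) + \frac{a}{h} = - \frac{2}{3} + \frac{a}{h}$)
$Y = 550$ ($Y = 22 \cdot 25 = 550$)
$B = - \frac{11}{3}$ ($B = - \frac{2}{3} + \frac{6}{-2} = - \frac{2}{3} + 6 \left(- \frac{1}{2}\right) = - \frac{2}{3} - 3 = - \frac{11}{3} \approx -3.6667$)
$E{\left(y,X \right)} = 550$
$\frac{E{\left(-18,B \right)}}{33} = \frac{550}{33} = 550 \cdot \frac{1}{33} = \frac{50}{3}$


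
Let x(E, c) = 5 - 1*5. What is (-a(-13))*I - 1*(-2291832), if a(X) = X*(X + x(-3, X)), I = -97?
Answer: 2308225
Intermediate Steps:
x(E, c) = 0 (x(E, c) = 5 - 5 = 0)
a(X) = X² (a(X) = X*(X + 0) = X*X = X²)
(-a(-13))*I - 1*(-2291832) = -1*(-13)²*(-97) - 1*(-2291832) = -1*169*(-97) + 2291832 = -169*(-97) + 2291832 = 16393 + 2291832 = 2308225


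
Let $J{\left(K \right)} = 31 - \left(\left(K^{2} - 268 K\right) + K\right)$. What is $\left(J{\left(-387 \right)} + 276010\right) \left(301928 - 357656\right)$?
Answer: $-1278567504$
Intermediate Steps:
$J{\left(K \right)} = 31 - K^{2} + 267 K$ ($J{\left(K \right)} = 31 - \left(K^{2} - 267 K\right) = 31 - K^{2} + 267 K$)
$\left(J{\left(-387 \right)} + 276010\right) \left(301928 - 357656\right) = \left(\left(31 - \left(-387\right)^{2} + 267 \left(-387\right)\right) + 276010\right) \left(301928 - 357656\right) = \left(\left(31 - 149769 - 103329\right) + 276010\right) \left(301928 - 357656\right) = \left(\left(31 - 149769 - 103329\right) + 276010\right) \left(-55728\right) = \left(-253067 + 276010\right) \left(-55728\right) = 22943 \left(-55728\right) = -1278567504$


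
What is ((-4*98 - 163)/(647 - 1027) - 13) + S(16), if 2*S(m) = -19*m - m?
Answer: -13037/76 ≈ -171.54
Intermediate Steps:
S(m) = -10*m (S(m) = (-19*m - m)/2 = (-20*m)/2 = -10*m)
((-4*98 - 163)/(647 - 1027) - 13) + S(16) = ((-4*98 - 163)/(647 - 1027) - 13) - 10*16 = ((-392 - 163)/(-380) - 13) - 160 = (-555*(-1/380) - 13) - 160 = (111/76 - 13) - 160 = -877/76 - 160 = -13037/76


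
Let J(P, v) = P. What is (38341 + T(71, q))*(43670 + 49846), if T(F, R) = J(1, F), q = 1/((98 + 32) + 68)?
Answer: 3585590472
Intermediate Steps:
q = 1/198 (q = 1/(130 + 68) = 1/198 ≈ 0.0050505)
T(F, R) = 1
(38341 + T(71, q))*(43670 + 49846) = (38341 + 1)*(43670 + 49846) = 38342*93516 = 3585590472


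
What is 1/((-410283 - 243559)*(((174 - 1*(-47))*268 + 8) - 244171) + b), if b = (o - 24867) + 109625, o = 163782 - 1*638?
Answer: 1/120918518172 ≈ 8.2700e-12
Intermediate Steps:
o = 163144 (o = 163782 - 638 = 163144)
b = 247902 (b = (163144 - 24867) + 109625 = 138277 + 109625 = 247902)
1/((-410283 - 243559)*(((174 - 1*(-47))*268 + 8) - 244171) + b) = 1/((-410283 - 243559)*(((174 - 1*(-47))*268 + 8) - 244171) + 247902) = 1/(-653842*(((174 + 47)*268 + 8) - 244171) + 247902) = 1/(-653842*((221*268 + 8) - 244171) + 247902) = 1/(-653842*((59228 + 8) - 244171) + 247902) = 1/(-653842*(59236 - 244171) + 247902) = 1/(-653842*(-184935) + 247902) = 1/(120918270270 + 247902) = 1/120918518172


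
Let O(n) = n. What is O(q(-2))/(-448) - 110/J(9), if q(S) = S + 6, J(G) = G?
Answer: -12329/1008 ≈ -12.231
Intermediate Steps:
q(S) = 6 + S
O(q(-2))/(-448) - 110/J(9) = (6 - 2)/(-448) - 110/9 = 4*(-1/448) - 110*⅑ = -1/112 - 110/9 = -12329/1008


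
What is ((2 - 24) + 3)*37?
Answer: -703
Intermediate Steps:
((2 - 24) + 3)*37 = (-22 + 3)*37 = -19*37 = -703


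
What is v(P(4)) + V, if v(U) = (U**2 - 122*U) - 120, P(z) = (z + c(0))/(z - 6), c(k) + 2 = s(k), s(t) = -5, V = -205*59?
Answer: -49583/4 ≈ -12396.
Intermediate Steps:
V = -12095
c(k) = -7 (c(k) = -2 - 5 = -7)
P(z) = (-7 + z)/(-6 + z) (P(z) = (z - 7)/(z - 6) = (-7 + z)/(-6 + z))
v(U) = -120 + U**2 - 122*U
v(P(4)) + V = (-120 + ((-7 + 4)/(-6 + 4))**2 - 122*(-7 + 4)/(-6 + 4)) - 12095 = (-120 + (-3/(-2))**2 - 122*(-3)/(-2)) - 12095 = (-120 + (-1/2*(-3))**2 - (-61)*(-3)) - 12095 = (-120 + (3/2)**2 - 122*3/2) - 12095 = (-120 + 9/4 - 183) - 12095 = -1203/4 - 12095 = -49583/4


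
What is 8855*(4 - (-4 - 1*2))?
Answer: 88550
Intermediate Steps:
8855*(4 - (-4 - 1*2)) = 8855*(4 - (-4 - 2)) = 8855*(4 - 1*(-6)) = 8855*(4 + 6) = 8855*10 = 88550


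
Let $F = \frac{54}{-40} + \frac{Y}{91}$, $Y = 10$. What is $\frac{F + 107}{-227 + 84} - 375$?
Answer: $- \frac{97789983}{260260} \approx -375.74$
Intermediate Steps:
$F = - \frac{2257}{1820}$ ($F = \frac{54}{-40} + \frac{10}{91} = 54 \left(- \frac{1}{40}\right) + 10 \cdot \frac{1}{91} = - \frac{27}{20} + \frac{10}{91} = - \frac{2257}{1820} \approx -1.2401$)
$\frac{F + 107}{-227 + 84} - 375 = \frac{- \frac{2257}{1820} + 107}{-227 + 84} - 375 = \frac{192483}{1820 \left(-143\right)} - 375 = \frac{192483}{1820} \left(- \frac{1}{143}\right) - 375 = - \frac{192483}{260260} - 375 = - \frac{97789983}{260260}$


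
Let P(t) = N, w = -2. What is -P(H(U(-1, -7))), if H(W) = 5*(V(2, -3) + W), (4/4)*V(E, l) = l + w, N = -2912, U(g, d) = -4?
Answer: 2912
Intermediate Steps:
V(E, l) = -2 + l (V(E, l) = l - 2 = -2 + l)
H(W) = -25 + 5*W (H(W) = 5*((-2 - 3) + W) = 5*(-5 + W) = -25 + 5*W)
P(t) = -2912
-P(H(U(-1, -7))) = -1*(-2912) = 2912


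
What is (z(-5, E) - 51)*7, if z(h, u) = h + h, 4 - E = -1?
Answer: -427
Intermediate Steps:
E = 5 (E = 4 - 1*(-1) = 4 + 1 = 5)
z(h, u) = 2*h
(z(-5, E) - 51)*7 = (2*(-5) - 51)*7 = (-10 - 51)*7 = -61*7 = -427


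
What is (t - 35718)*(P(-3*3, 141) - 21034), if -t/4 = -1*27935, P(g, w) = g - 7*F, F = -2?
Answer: -1598666638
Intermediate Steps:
P(g, w) = 14 + g (P(g, w) = g - 7*(-2) = g + 14 = 14 + g)
t = 111740 (t = -(-4)*27935 = -4*(-27935) = 111740)
(t - 35718)*(P(-3*3, 141) - 21034) = (111740 - 35718)*((14 - 3*3) - 21034) = 76022*((14 - 9) - 21034) = 76022*(5 - 21034) = 76022*(-21029) = -1598666638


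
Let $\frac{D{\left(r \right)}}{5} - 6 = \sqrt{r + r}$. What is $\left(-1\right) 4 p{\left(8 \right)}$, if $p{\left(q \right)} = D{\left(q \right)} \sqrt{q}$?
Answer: $- 400 \sqrt{2} \approx -565.69$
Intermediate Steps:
$D{\left(r \right)} = 30 + 5 \sqrt{2} \sqrt{r}$ ($D{\left(r \right)} = 30 + 5 \sqrt{r + r} = 30 + 5 \sqrt{2 r} = 30 + 5 \sqrt{2} \sqrt{r}$)
$p{\left(q \right)} = \sqrt{q} \left(30 + 5 \sqrt{2} \sqrt{q}\right)$ ($p{\left(q \right)} = \left(30 + 5 \sqrt{2} \sqrt{q}\right) \sqrt{q} = \sqrt{q} \left(30 + 5 \sqrt{2} \sqrt{q}\right)$)
$\left(-1\right) 4 p{\left(8 \right)} = \left(-1\right) 4 \left(30 \sqrt{8} + 5 \cdot 8 \sqrt{2}\right) = - 4 \left(30 \cdot 2 \sqrt{2} + 40 \sqrt{2}\right) = - 4 \left(60 \sqrt{2} + 40 \sqrt{2}\right) = - 4 \cdot 100 \sqrt{2} = - 400 \sqrt{2}$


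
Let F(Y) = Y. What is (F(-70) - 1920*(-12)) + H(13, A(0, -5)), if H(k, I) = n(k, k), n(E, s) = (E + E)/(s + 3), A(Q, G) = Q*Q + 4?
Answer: 183773/8 ≈ 22972.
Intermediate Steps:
A(Q, G) = 4 + Q² (A(Q, G) = Q² + 4 = 4 + Q²)
n(E, s) = 2*E/(3 + s) (n(E, s) = (2*E)/(3 + s) = 2*E/(3 + s))
H(k, I) = 2*k/(3 + k)
(F(-70) - 1920*(-12)) + H(13, A(0, -5)) = (-70 - 1920*(-12)) + 2*13/(3 + 13) = (-70 + 23040) + 2*13/16 = 22970 + 2*13*(1/16) = 22970 + 13/8 = 183773/8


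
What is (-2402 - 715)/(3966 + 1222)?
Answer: -3117/5188 ≈ -0.60081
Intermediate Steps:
(-2402 - 715)/(3966 + 1222) = -3117/5188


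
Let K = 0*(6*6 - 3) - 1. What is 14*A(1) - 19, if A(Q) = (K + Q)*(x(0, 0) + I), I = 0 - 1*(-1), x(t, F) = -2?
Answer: -19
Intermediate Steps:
K = -1 (K = 0*(36 - 3) - 1 = 0*33 - 1 = 0 - 1 = -1)
I = 1 (I = 0 + 1 = 1)
A(Q) = 1 - Q (A(Q) = (-1 + Q)*(-2 + 1) = (-1 + Q)*(-1) = 1 - Q)
14*A(1) - 19 = 14*(1 - 1*1) - 19 = 14*(1 - 1) - 19 = 14*0 - 19 = 0 - 19 = -19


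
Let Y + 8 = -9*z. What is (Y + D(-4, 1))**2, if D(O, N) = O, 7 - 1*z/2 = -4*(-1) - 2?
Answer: 10404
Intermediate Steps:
z = 10 (z = 14 - 2*(-4*(-1) - 2) = 14 - 2*(4 - 2) = 14 - 2*2 = 14 - 4 = 10)
Y = -98 (Y = -8 - 9*10 = -8 - 90 = -98)
(Y + D(-4, 1))**2 = (-98 - 4)**2 = (-102)**2 = 10404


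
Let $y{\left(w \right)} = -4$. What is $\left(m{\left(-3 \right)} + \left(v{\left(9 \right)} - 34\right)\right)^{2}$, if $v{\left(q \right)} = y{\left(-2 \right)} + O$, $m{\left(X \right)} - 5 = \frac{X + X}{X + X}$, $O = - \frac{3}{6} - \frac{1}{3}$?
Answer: $\frac{38809}{36} \approx 1078.0$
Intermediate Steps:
$O = - \frac{5}{6}$ ($O = \left(-3\right) \frac{1}{6} - \frac{1}{3} = - \frac{1}{2} - \frac{1}{3} = - \frac{5}{6} \approx -0.83333$)
$m{\left(X \right)} = 6$ ($m{\left(X \right)} = 5 + \frac{X + X}{X + X} = 5 + \frac{2 X}{2 X} = 5 + 2 X \frac{1}{2 X} = 5 + 1 = 6$)
$v{\left(q \right)} = - \frac{29}{6}$ ($v{\left(q \right)} = -4 - \frac{5}{6} = - \frac{29}{6}$)
$\left(m{\left(-3 \right)} + \left(v{\left(9 \right)} - 34\right)\right)^{2} = \left(6 - \frac{233}{6}\right)^{2} = \left(- \frac{197}{6}\right)^{2} = \frac{38809}{36}$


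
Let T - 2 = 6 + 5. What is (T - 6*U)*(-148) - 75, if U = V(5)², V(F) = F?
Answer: 20201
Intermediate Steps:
T = 13 (T = 2 + (6 + 5) = 2 + 11 = 13)
U = 25 (U = 5² = 25)
(T - 6*U)*(-148) - 75 = (13 - 6*25)*(-148) - 75 = (13 - 150)*(-148) - 75 = -137*(-148) - 75 = 20276 - 75 = 20201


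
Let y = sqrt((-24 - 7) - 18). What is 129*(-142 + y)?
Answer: -18318 + 903*I ≈ -18318.0 + 903.0*I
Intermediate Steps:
y = 7*I (y = sqrt(-31 - 18) = sqrt(-49) = 7*I ≈ 7.0*I)
129*(-142 + y) = 129*(-142 + 7*I) = -18318 + 903*I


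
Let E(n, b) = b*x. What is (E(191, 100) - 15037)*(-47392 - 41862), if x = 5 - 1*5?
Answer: 1342112398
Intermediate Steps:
x = 0 (x = 5 - 5 = 0)
E(n, b) = 0 (E(n, b) = b*0 = 0)
(E(191, 100) - 15037)*(-47392 - 41862) = (0 - 15037)*(-47392 - 41862) = -15037*(-89254) = 1342112398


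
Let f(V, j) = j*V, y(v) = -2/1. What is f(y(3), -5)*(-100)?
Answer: -1000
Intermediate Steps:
y(v) = -2 (y(v) = -2*1 = -2)
f(V, j) = V*j
f(y(3), -5)*(-100) = -2*(-5)*(-100) = 10*(-100) = -1000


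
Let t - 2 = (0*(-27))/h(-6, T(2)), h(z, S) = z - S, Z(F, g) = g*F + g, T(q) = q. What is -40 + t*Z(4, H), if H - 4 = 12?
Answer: 120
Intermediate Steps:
H = 16 (H = 4 + 12 = 16)
Z(F, g) = g + F*g (Z(F, g) = F*g + g = g + F*g)
t = 2 (t = 2 + (0*(-27))/(-6 - 1*2) = 2 + 0/(-6 - 2) = 2 + 0/(-8) = 2 + 0*(-1/8) = 2 + 0 = 2)
-40 + t*Z(4, H) = -40 + 2*(16*(1 + 4)) = -40 + 2*(16*5) = -40 + 2*80 = -40 + 160 = 120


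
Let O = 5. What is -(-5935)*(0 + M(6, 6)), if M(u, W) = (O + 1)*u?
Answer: 213660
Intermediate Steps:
M(u, W) = 6*u (M(u, W) = (5 + 1)*u = 6*u)
-(-5935)*(0 + M(6, 6)) = -(-5935)*(0 + 6*6) = -(-5935)*(0 + 36) = -(-5935)*36 = -1187*(-180) = 213660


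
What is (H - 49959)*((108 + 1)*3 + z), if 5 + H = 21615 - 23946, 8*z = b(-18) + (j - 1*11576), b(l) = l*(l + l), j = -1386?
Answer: 253578455/4 ≈ 6.3395e+7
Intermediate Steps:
b(l) = 2*l**2 (b(l) = l*(2*l) = 2*l**2)
z = -6157/4 (z = (2*(-18)**2 + (-1386 - 1*11576))/8 = (2*324 + (-1386 - 11576))/8 = (648 - 12962)/8 = (1/8)*(-12314) = -6157/4 ≈ -1539.3)
H = -2336 (H = -5 + (21615 - 23946) = -5 - 2331 = -2336)
(H - 49959)*((108 + 1)*3 + z) = (-2336 - 49959)*((108 + 1)*3 - 6157/4) = -52295*(109*3 - 6157/4) = -52295*(327 - 6157/4) = -52295*(-4849/4) = 253578455/4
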